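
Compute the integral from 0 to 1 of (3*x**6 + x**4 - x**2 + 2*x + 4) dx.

By the power rule, an antiderivative is F(x) = 3*x**7/7 + x**5/5 - x**3/3 + x**2 + 4*x.
Then F(1) - F(0) = (556/105) - (0) = 556/105.

556/105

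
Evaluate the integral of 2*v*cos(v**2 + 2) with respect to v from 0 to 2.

Let u = v**2 + 2, so du = 2*v dv. When v = 0, u = 2; when v = 2, u = 6.
The integral becomes ∫ cos(u) du from 2 to 6, with antiderivative sin(u).
Back in v: F(v) = sin(v**2 + 2).
Then F(2) - F(0) = (sin(6)) - (sin(2)) = -sin(2) + sin(6).

-sin(2) + sin(6)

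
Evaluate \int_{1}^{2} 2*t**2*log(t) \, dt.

-14/9 + 16*log(2)/3

Integrate by parts once (u = ln t, dv = 2*t**2 dt).
An antiderivative is F(t) = 2*t**3*(3*log(t) - 1)/9.
Then F(2) - F(1) = (-16/9 + 16*log(2)/3) - (-2/9) = -14/9 + 16*log(2)/3.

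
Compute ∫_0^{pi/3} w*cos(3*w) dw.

-2/9

Integrate by parts once (u = w, dv = cos(3*w) dw).
An antiderivative is F(w) = w*sin(3*w)/3 + cos(3*w)/9.
Then F(pi/3) - F(0) = (-1/9) - (1/9) = -2/9.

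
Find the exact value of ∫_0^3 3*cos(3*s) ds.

sin(9)

Let u = 3*s, so du = 3 ds. When s = 0, u = 0; when s = 3, u = 9.
The integral becomes ∫ cos(u) du from 0 to 9, with antiderivative sin(u).
Back in s: F(s) = sin(3*s).
Then F(3) - F(0) = (sin(9)) - (0) = sin(9).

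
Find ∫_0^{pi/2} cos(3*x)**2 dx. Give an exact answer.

Use the identity cos^2(3*x) = (1 + cos(6*x))/2.
An antiderivative is F(x) = x/2 + sin(6*x)/12.
Then F(pi/2) - F(0) = (pi/4) - (0) = pi/4.

pi/4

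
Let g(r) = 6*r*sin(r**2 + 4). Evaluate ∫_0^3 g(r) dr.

Let u = r**2 + 4, so du = 2*r dr. When r = 0, u = 4; when r = 3, u = 13.
The integral becomes 3·∫ sin(u) du from 4 to 13, with antiderivative -3*cos(u).
Back in r: F(r) = -3*cos(r**2 + 4).
Then F(3) - F(0) = (-3*cos(13)) - (-3*cos(4)) = -3*cos(13) + 3*cos(4).

-3*cos(13) + 3*cos(4)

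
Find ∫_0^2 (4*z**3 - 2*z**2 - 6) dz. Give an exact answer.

By the power rule, an antiderivative is F(z) = z**4 - 2*z**3/3 - 6*z.
Then F(2) - F(0) = (-4/3) - (0) = -4/3.

-4/3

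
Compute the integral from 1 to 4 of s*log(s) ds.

-15/4 + 16*log(2)

Integrate by parts once (u = ln s, dv = s ds).
An antiderivative is F(s) = s**2*(2*log(s) - 1)/4.
Then F(4) - F(1) = (-4 + 16*log(2)) - (-1/4) = -15/4 + 16*log(2).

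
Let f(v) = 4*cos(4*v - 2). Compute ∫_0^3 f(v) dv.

sin(10) + sin(2)

Let u = 4*v - 2, so du = 4 dv. When v = 0, u = -2; when v = 3, u = 10.
The integral becomes ∫ cos(u) du from -2 to 10, with antiderivative sin(u).
Back in v: F(v) = sin(4*v - 2).
Then F(3) - F(0) = (sin(10)) - (-sin(2)) = sin(10) + sin(2).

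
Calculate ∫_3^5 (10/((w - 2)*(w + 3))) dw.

log(81/16)

Factor the denominator: w**2 + w - 6 = (w + 3)(w - 2).
Partial fractions: 10/((w - 2)*(w + 3)) = -2/(w + 3) + 2/(w - 2).
An antiderivative is F(w) = 2*log(w - 2) - 2*log(w + 3).
Then F(5) - F(3) = (log(9/64)) - (-log(36)) = log(81/16).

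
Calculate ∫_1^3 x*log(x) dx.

-2 + 9*log(3)/2

Integrate by parts once (u = ln x, dv = x dx).
An antiderivative is F(x) = x**2*(2*log(x) - 1)/4.
Then F(3) - F(1) = (-9/4 + 9*log(3)/2) - (-1/4) = -2 + 9*log(3)/2.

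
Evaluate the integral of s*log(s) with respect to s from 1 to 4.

-15/4 + 16*log(2)

Integrate by parts once (u = ln s, dv = s ds).
An antiderivative is F(s) = s**2*(2*log(s) - 1)/4.
Then F(4) - F(1) = (-4 + 16*log(2)) - (-1/4) = -15/4 + 16*log(2).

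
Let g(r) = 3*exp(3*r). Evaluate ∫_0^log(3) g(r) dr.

26

Let u = exp(r), so du = exp(r) dr. When r = 0, u = 1; when r = log(3), u = 3.
The integral becomes 3·∫ u**2 du from 1 to 3, with antiderivative u**3.
Back in r: F(r) = exp(3*r).
Then F(log(3)) - F(0) = (27) - (1) = 26.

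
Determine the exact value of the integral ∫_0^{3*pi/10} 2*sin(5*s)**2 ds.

Use the identity sin^2(5*s) = (1 - cos(10*s))/2.
An antiderivative is F(s) = s - sin(10*s)/10.
Then F(3*pi/10) - F(0) = (3*pi/10) - (0) = 3*pi/10.

3*pi/10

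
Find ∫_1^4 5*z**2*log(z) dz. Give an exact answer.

Integrate by parts once (u = ln z, dv = 5*z**2 dz).
An antiderivative is F(z) = 5*z**3*(3*log(z) - 1)/9.
Then F(4) - F(1) = (-320/9 + 640*log(2)/3) - (-5/9) = -35 + 640*log(2)/3.

-35 + 640*log(2)/3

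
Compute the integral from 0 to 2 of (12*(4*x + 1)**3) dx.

Let u = 4*x + 1, so du = 4 dx. When x = 0, u = 1; when x = 2, u = 9.
The integral becomes 3·∫ u**3 du from 1 to 9, with antiderivative 3*u**4/4.
Back in x: F(x) = 3*(4*x + 1)**4/4.
Then F(2) - F(0) = (19683/4) - (3/4) = 4920.

4920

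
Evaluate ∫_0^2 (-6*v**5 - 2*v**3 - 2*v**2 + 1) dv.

By the power rule, an antiderivative is F(v) = -v**6 - v**4/2 - 2*v**3/3 + v.
Then F(2) - F(0) = (-226/3) - (0) = -226/3.

-226/3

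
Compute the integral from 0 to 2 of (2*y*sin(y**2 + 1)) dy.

Let u = y**2 + 1, so du = 2*y dy. When y = 0, u = 1; when y = 2, u = 5.
The integral becomes ∫ sin(u) du from 1 to 5, with antiderivative -cos(u).
Back in y: F(y) = -cos(y**2 + 1).
Then F(2) - F(0) = (-cos(5)) - (-cos(1)) = -cos(5) + cos(1).

-cos(5) + cos(1)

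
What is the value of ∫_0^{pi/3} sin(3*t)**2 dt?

pi/6

Use the identity sin^2(3*t) = (1 - cos(6*t))/2.
An antiderivative is F(t) = t/2 - sin(6*t)/12.
Then F(pi/3) - F(0) = (pi/6) - (0) = pi/6.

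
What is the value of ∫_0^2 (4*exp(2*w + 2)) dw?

Let u = 2*w + 2, so du = 2 dw. When w = 0, u = 2; when w = 2, u = 6.
The integral becomes 2·∫ exp(u) du from 2 to 6, with antiderivative 2*exp(u).
Back in w: F(w) = 2*exp(2*w + 2).
Then F(2) - F(0) = (2*exp(6)) - (2*exp(2)) = -2*(1 - exp(4))*exp(2).

-2*(1 - exp(4))*exp(2)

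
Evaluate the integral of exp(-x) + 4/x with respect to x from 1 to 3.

-exp(-3) + exp(-1) + 4*log(3)

An antiderivative is F(x) = 4*log(x) - exp(-x).
Then F(3) - F(1) = (-exp(-3) + 4*log(3)) - (-exp(-1)) = -exp(-3) + exp(-1) + 4*log(3).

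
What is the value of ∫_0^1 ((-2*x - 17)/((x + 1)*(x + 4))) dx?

Factor the denominator: x**2 + 5*x + 4 = (x + 4)(x + 1).
Partial fractions: (-2*x - 17)/((x + 1)*(x + 4)) = 3/(x + 4) - 5/(x + 1).
An antiderivative is F(x) = -5*log(x + 1) + 3*log(x + 4).
Then F(1) - F(0) = (-5*log(2) + 3*log(5)) - (log(64)) = -11*log(2) + 3*log(5).

-11*log(2) + 3*log(5)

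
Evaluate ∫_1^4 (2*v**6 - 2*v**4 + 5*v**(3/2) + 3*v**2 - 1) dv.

By the power rule, an antiderivative is F(v) = 2*v**7/7 + 2*v**(5/2) - 2*v**5/5 + v**3 - v.
Then F(4) - F(1) = (153844/35) - (66/35) = 153778/35.

153778/35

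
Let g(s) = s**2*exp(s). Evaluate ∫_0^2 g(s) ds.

-2 + 2*exp(2)

Integrate by parts twice (u = s^2, dv = exp(s) ds).
An antiderivative is F(s) = (s**2 - 2*s + 2)*exp(s).
Then F(2) - F(0) = (2*exp(2)) - (2) = -2 + 2*exp(2).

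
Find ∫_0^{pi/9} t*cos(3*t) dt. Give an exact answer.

-1/18 + sqrt(3)*pi/54

Integrate by parts once (u = t, dv = cos(3*t) dt).
An antiderivative is F(t) = t*sin(3*t)/3 + cos(3*t)/9.
Then F(pi/9) - F(0) = (1/18 + sqrt(3)*pi/54) - (1/9) = -1/18 + sqrt(3)*pi/54.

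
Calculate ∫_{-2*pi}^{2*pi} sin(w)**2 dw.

2*pi

Use the identity sin^2(w) = (1 - cos(2*w))/2.
An antiderivative is F(w) = w/2 - sin(2*w)/4.
Then F(2*pi) - F(-2*pi) = (pi) - (-pi) = 2*pi.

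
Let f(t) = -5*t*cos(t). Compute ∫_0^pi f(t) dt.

Integrate by parts once (u = t, dv = -5*cos(t) dt).
An antiderivative is F(t) = -5*t*sin(t) - 5*cos(t).
Then F(pi) - F(0) = (5) - (-5) = 10.

10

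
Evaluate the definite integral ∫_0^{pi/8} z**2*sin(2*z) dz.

-1/4 - sqrt(2)*pi**2/256 + sqrt(2)*pi/32 + sqrt(2)/8

Integrate by parts twice (u = z^2, dv = sin(2*z) dz).
An antiderivative is F(z) = -z**2*cos(2*z)/2 + z*sin(2*z)/2 + cos(2*z)/4.
Then F(pi/8) - F(0) = (sqrt(2)*(-pi**2 + 8*pi + 32)/256) - (1/4) = -1/4 - sqrt(2)*pi**2/256 + sqrt(2)*pi/32 + sqrt(2)/8.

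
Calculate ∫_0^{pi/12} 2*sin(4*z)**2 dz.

-sqrt(3)/16 + pi/12

Use the identity sin^2(4*z) = (1 - cos(8*z))/2.
An antiderivative is F(z) = z - sin(8*z)/8.
Then F(pi/12) - F(0) = (-sqrt(3)/16 + pi/12) - (0) = -sqrt(3)/16 + pi/12.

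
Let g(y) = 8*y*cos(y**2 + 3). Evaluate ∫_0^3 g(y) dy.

Let u = y**2 + 3, so du = 2*y dy. When y = 0, u = 3; when y = 3, u = 12.
The integral becomes 4·∫ cos(u) du from 3 to 12, with antiderivative 4*sin(u).
Back in y: F(y) = 4*sin(y**2 + 3).
Then F(3) - F(0) = (4*sin(12)) - (4*sin(3)) = 4*sin(12) - 4*sin(3).

4*sin(12) - 4*sin(3)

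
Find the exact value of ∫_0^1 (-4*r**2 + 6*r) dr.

5/3

By the power rule, an antiderivative is F(r) = -4*r**3/3 + 3*r**2.
Then F(1) - F(0) = (5/3) - (0) = 5/3.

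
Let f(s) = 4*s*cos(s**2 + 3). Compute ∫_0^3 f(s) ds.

Let u = s**2 + 3, so du = 2*s ds. When s = 0, u = 3; when s = 3, u = 12.
The integral becomes 2·∫ cos(u) du from 3 to 12, with antiderivative 2*sin(u).
Back in s: F(s) = 2*sin(s**2 + 3).
Then F(3) - F(0) = (2*sin(12)) - (2*sin(3)) = 2*sin(12) - 2*sin(3).

2*sin(12) - 2*sin(3)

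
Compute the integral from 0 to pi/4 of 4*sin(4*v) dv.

An antiderivative is F(v) = -cos(4*v).
Then F(pi/4) - F(0) = (1) - (-1) = 2.

2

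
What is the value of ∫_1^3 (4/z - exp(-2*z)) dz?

An antiderivative is F(z) = 4*log(z) + exp(-2*z)/2.
Then F(3) - F(1) = (exp(-6)/2 + 4*log(3)) - (exp(-2)/2) = (-exp(4) + 1 + 8*exp(6)*log(3))*exp(-6)/2.

(-exp(4) + 1 + 8*exp(6)*log(3))*exp(-6)/2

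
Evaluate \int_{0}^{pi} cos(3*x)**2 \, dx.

Use the identity cos^2(3*x) = (1 + cos(6*x))/2.
An antiderivative is F(x) = x/2 + sin(6*x)/12.
Then F(pi) - F(0) = (pi/2) - (0) = pi/2.

pi/2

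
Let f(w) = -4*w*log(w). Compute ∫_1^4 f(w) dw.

Integrate by parts once (u = ln w, dv = -4*w dw).
An antiderivative is F(w) = -w**2*(2*log(w) - 1).
Then F(4) - F(1) = (16 - 64*log(2)) - (1) = 15 - 64*log(2).

15 - 64*log(2)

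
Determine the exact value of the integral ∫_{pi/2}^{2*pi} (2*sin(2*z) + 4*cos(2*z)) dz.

-2

An antiderivative is F(z) = 2*sin(2*z) - cos(2*z).
Then F(2*pi) - F(pi/2) = (-1) - (1) = -2.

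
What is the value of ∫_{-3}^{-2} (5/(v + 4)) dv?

An antiderivative is F(v) = 5*log(v + 4).
Then F(-2) - F(-3) = (log(32)) - (0) = log(32).

log(32)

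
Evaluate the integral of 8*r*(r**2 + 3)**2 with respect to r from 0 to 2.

Let u = r**2 + 3, so du = 2*r dr. When r = 0, u = 3; when r = 2, u = 7.
The integral becomes 4·∫ u**2 du from 3 to 7, with antiderivative 4*u**3/3.
Back in r: F(r) = 4*(r**2 + 3)**3/3.
Then F(2) - F(0) = (1372/3) - (36) = 1264/3.

1264/3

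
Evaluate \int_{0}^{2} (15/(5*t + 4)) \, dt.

-3*log(2) + 3*log(7)

Let u = 5*t + 4, so du = 5 dt. When t = 0, u = 4; when t = 2, u = 14.
The integral becomes 3·∫ 1/u du from 4 to 14, with antiderivative 3*log(u).
Back in t: F(t) = 3*log(5*t + 4).
Then F(2) - F(0) = (3*log(2) + 3*log(7)) - (log(64)) = -3*log(2) + 3*log(7).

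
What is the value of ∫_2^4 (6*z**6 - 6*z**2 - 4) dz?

By the power rule, an antiderivative is F(z) = 6*z**7/7 - 2*z**3 - 4*z.
Then F(4) - F(2) = (97296/7) - (600/7) = 96696/7.

96696/7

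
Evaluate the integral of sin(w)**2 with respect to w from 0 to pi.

Use the identity sin^2(w) = (1 - cos(2*w))/2.
An antiderivative is F(w) = w/2 - sin(2*w)/4.
Then F(pi) - F(0) = (pi/2) - (0) = pi/2.

pi/2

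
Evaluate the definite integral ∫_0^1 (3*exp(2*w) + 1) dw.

-1/2 + 3*exp(2)/2

An antiderivative is F(w) = 3*exp(2*w)/2 + w.
Then F(1) - F(0) = (1 + 3*exp(2)/2) - (3/2) = -1/2 + 3*exp(2)/2.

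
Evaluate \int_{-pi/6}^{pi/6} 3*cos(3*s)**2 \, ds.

pi/2

Use the identity cos^2(3*s) = (1 + cos(6*s))/2.
An antiderivative is F(s) = 3*s/2 + sin(6*s)/4.
Then F(pi/6) - F(-pi/6) = (pi/4) - (-pi/4) = pi/2.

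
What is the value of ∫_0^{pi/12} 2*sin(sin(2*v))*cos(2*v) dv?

Let u = sin(2*v), so du = 2*cos(2*v) dv. When v = 0, u = 0; when v = pi/12, u = 1/2.
The integral becomes ∫ sin(u) du from 0 to 1/2, with antiderivative -cos(u).
Back in v: F(v) = -cos(sin(2*v)).
Then F(pi/12) - F(0) = (-cos(1/2)) - (-1) = 1 - cos(1/2).

1 - cos(1/2)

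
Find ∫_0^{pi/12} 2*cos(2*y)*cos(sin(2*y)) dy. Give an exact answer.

Let u = sin(2*y), so du = 2*cos(2*y) dy. When y = 0, u = 0; when y = pi/12, u = 1/2.
The integral becomes ∫ cos(u) du from 0 to 1/2, with antiderivative sin(u).
Back in y: F(y) = sin(sin(2*y)).
Then F(pi/12) - F(0) = (sin(1/2)) - (0) = sin(1/2).

sin(1/2)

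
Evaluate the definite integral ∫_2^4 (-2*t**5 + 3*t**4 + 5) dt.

By the power rule, an antiderivative is F(t) = -t**6/3 + 3*t**5/5 + 5*t.
Then F(4) - F(2) = (-10964/15) - (118/15) = -3694/5.

-3694/5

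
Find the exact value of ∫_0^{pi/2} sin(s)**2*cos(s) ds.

1/3

Let u = sin(s), so du = cos(s) ds. When s = 0, u = 0; when s = pi/2, u = 1.
The integral becomes ∫ u**2 du from 0 to 1, with antiderivative u**3/3.
Back in s: F(s) = sin(s)**3/3.
Then F(pi/2) - F(0) = (1/3) - (0) = 1/3.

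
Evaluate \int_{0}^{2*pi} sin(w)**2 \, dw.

Use the identity sin^2(w) = (1 - cos(2*w))/2.
An antiderivative is F(w) = w/2 - sin(2*w)/4.
Then F(2*pi) - F(0) = (pi) - (0) = pi.

pi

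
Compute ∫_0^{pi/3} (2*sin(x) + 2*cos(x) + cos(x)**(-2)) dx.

An antiderivative is F(x) = 2*sin(x) - 2*cos(x) + tan(x).
Then F(pi/3) - F(0) = (-1 + 2*sqrt(3)) - (-2) = 1 + 2*sqrt(3).

1 + 2*sqrt(3)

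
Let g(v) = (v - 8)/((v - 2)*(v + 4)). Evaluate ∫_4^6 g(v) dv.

Factor the denominator: v**2 + 2*v - 8 = (v + 4)(v - 2).
Partial fractions: (v - 8)/((v - 2)*(v + 4)) = 2/(v + 4) - 1/(v - 2).
An antiderivative is F(v) = -log(v - 2) + 2*log(v + 4).
Then F(6) - F(4) = (log(25)) - (log(32)) = log(25/32).

log(25/32)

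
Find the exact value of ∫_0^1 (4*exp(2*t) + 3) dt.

An antiderivative is F(t) = 2*exp(2*t) + 3*t.
Then F(1) - F(0) = (3 + 2*exp(2)) - (2) = 1 + 2*exp(2).

1 + 2*exp(2)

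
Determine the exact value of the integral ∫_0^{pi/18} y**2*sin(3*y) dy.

Integrate by parts twice (u = y^2, dv = sin(3*y) dy).
An antiderivative is F(y) = -y**2*cos(3*y)/3 + 2*y*sin(3*y)/9 + 2*cos(3*y)/27.
Then F(pi/18) - F(0) = (-sqrt(3)*pi**2/1944 + pi/162 + sqrt(3)/27) - (2/27) = -2/27 - sqrt(3)*pi**2/1944 + pi/162 + sqrt(3)/27.

-2/27 - sqrt(3)*pi**2/1944 + pi/162 + sqrt(3)/27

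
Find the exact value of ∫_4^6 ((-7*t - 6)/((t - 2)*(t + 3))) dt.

Factor the denominator: t**2 + t - 6 = (t + 3)(t - 2).
Partial fractions: (-7*t - 6)/((t - 2)*(t + 3)) = -3/(t + 3) - 4/(t - 2).
An antiderivative is F(t) = -4*log(t - 2) - 3*log(t + 3).
Then F(6) - F(4) = (-6*log(3) - 8*log(2)) - (-3*log(7) - 4*log(2)) = -6*log(3) - 4*log(2) + 3*log(7).

-6*log(3) - 4*log(2) + 3*log(7)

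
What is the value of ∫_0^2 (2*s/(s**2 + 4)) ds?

Let u = s**2 + 4, so du = 2*s ds. When s = 0, u = 4; when s = 2, u = 8.
The integral becomes ∫ 1/u du from 4 to 8, with antiderivative log(u).
Back in s: F(s) = log(s**2 + 4).
Then F(2) - F(0) = (log(8)) - (log(4)) = log(2).

log(2)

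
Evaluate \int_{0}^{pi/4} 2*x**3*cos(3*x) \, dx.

-sqrt(2)*pi**2/48 - sqrt(2)*pi/18 + 2*sqrt(2)/27 + 4/27 + sqrt(2)*pi**3/192

Integrate by parts 3 times (u = x^3, dv = 2*cos(3*x) dx).
An antiderivative is F(x) = 2*x**3*sin(3*x)/3 + 2*x**2*cos(3*x)/3 - 4*x*sin(3*x)/9 - 4*cos(3*x)/27.
Then F(pi/4) - F(0) = (sqrt(2)*(-36*pi**2 - 96*pi + 128 + 9*pi**3)/1728) - (-4/27) = -sqrt(2)*pi**2/48 - sqrt(2)*pi/18 + 2*sqrt(2)/27 + 4/27 + sqrt(2)*pi**3/192.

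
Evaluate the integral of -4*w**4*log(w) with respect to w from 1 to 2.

Integrate by parts once (u = ln w, dv = -4*w**4 dw).
An antiderivative is F(w) = -4*w**5*(5*log(w) - 1)/25.
Then F(2) - F(1) = (128/25 - 128*log(2)/5) - (4/25) = 124/25 - 128*log(2)/5.

124/25 - 128*log(2)/5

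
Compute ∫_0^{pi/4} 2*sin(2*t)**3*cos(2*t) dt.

1/4

Let u = sin(2*t), so du = 2*cos(2*t) dt. When t = 0, u = 0; when t = pi/4, u = 1.
The integral becomes ∫ u**3 du from 0 to 1, with antiderivative u**4/4.
Back in t: F(t) = sin(2*t)**4/4.
Then F(pi/4) - F(0) = (1/4) - (0) = 1/4.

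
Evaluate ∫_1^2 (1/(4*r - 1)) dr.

An antiderivative is F(r) = log(4*r - 1)/4.
Then F(2) - F(1) = (log(7)/4) - (log(3)/4) = -log(3)/4 + log(7)/4.

-log(3)/4 + log(7)/4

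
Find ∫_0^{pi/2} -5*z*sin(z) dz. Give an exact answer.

-5

Integrate by parts once (u = z, dv = -5*sin(z) dz).
An antiderivative is F(z) = 5*z*cos(z) - 5*sin(z).
Then F(pi/2) - F(0) = (-5) - (0) = -5.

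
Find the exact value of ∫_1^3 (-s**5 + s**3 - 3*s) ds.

By the power rule, an antiderivative is F(s) = -s**6/6 + s**4/4 - 3*s**2/2.
Then F(3) - F(1) = (-459/4) - (-17/12) = -340/3.

-340/3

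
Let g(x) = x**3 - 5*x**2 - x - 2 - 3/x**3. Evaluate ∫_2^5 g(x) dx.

-11913/200

By the power rule, an antiderivative is F(x) = x**4/4 - 5*x**3/3 - x**2/2 - 2*x + 3/(2*x**2).
Then F(5) - F(2) = (-22357/300) - (-359/24) = -11913/200.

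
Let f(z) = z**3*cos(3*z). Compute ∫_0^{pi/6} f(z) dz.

-pi/27 + pi**3/648 + 2/27

Integrate by parts 3 times (u = z^3, dv = cos(3*z) dz).
An antiderivative is F(z) = z**3*sin(3*z)/3 + z**2*cos(3*z)/3 - 2*z*sin(3*z)/9 - 2*cos(3*z)/27.
Then F(pi/6) - F(0) = (pi*(-24 + pi**2)/648) - (-2/27) = -pi/27 + pi**3/648 + 2/27.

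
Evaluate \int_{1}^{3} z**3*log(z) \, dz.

-5 + 81*log(3)/4

Integrate by parts once (u = ln z, dv = z**3 dz).
An antiderivative is F(z) = z**4*(4*log(z) - 1)/16.
Then F(3) - F(1) = (-81/16 + 81*log(3)/4) - (-1/16) = -5 + 81*log(3)/4.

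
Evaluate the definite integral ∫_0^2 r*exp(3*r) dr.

1/9 + 5*exp(6)/9

Integrate by parts once (u = r, dv = exp(3*r) dr).
An antiderivative is F(r) = (3*r - 1)*exp(3*r)/9.
Then F(2) - F(0) = (5*exp(6)/9) - (-1/9) = 1/9 + 5*exp(6)/9.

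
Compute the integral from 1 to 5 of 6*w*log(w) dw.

Integrate by parts once (u = ln w, dv = 6*w dw).
An antiderivative is F(w) = 3*w**2*(2*log(w) - 1)/2.
Then F(5) - F(1) = (-75/2 + 75*log(5)) - (-3/2) = -36 + 75*log(5).

-36 + 75*log(5)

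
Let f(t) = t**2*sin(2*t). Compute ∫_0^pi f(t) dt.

Integrate by parts twice (u = t^2, dv = sin(2*t) dt).
An antiderivative is F(t) = -t**2*cos(2*t)/2 + t*sin(2*t)/2 + cos(2*t)/4.
Then F(pi) - F(0) = (1/4 - pi**2/2) - (1/4) = -pi**2/2.

-pi**2/2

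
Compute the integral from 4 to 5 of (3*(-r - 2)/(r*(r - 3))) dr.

Factor the denominator: r**2 - 3*r = r(r - 3).
Partial fractions: 3*(-r - 2)/(r*(r - 3)) = 2/r - 5/(r - 3).
An antiderivative is F(r) = 2*log(r) - 5*log(r - 3).
Then F(5) - F(4) = (log(25/32)) - (log(16)) = -9*log(2) + 2*log(5).

-9*log(2) + 2*log(5)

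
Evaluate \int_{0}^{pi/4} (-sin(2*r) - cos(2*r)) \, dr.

An antiderivative is F(r) = -sin(2*r)/2 + cos(2*r)/2.
Then F(pi/4) - F(0) = (-1/2) - (1/2) = -1.

-1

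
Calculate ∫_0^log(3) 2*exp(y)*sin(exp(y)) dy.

Let u = exp(y), so du = exp(y) dy. When y = 0, u = 1; when y = log(3), u = 3.
The integral becomes 2·∫ sin(u) du from 1 to 3, with antiderivative -2*cos(u).
Back in y: F(y) = -2*cos(exp(y)).
Then F(log(3)) - F(0) = (-2*cos(3)) - (-2*cos(1)) = 2*cos(1) - 2*cos(3).

2*cos(1) - 2*cos(3)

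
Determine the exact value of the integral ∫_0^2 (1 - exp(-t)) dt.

exp(-2) + 1

An antiderivative is F(t) = t + exp(-t).
Then F(2) - F(0) = (exp(-2) + 2) - (1) = exp(-2) + 1.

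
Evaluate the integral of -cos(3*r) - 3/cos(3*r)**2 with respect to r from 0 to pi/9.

An antiderivative is F(r) = -sin(3*r)/3 - tan(3*r).
Then F(pi/9) - F(0) = (-7*sqrt(3)/6) - (0) = -7*sqrt(3)/6.

-7*sqrt(3)/6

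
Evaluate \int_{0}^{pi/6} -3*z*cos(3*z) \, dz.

1/3 - pi/6

Integrate by parts once (u = z, dv = -3*cos(3*z) dz).
An antiderivative is F(z) = -z*sin(3*z) - cos(3*z)/3.
Then F(pi/6) - F(0) = (-pi/6) - (-1/3) = 1/3 - pi/6.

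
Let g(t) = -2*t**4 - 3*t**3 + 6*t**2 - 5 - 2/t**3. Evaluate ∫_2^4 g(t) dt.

-37999/80

By the power rule, an antiderivative is F(t) = -2*t**5/5 - 3*t**4/4 + 2*t**3 - 5*t + t**(-2).
Then F(4) - F(2) = (-39483/80) - (-371/20) = -37999/80.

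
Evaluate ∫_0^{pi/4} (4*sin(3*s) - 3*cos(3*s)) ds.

sqrt(2)/6 + 4/3

An antiderivative is F(s) = -sin(3*s) - 4*cos(3*s)/3.
Then F(pi/4) - F(0) = (sqrt(2)/6) - (-4/3) = sqrt(2)/6 + 4/3.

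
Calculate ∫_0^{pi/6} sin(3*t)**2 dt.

pi/12

Use the identity sin^2(3*t) = (1 - cos(6*t))/2.
An antiderivative is F(t) = t/2 - sin(6*t)/12.
Then F(pi/6) - F(0) = (pi/12) - (0) = pi/12.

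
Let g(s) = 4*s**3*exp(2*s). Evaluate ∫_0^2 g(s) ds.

3/2 + 17*exp(4)/2

Integrate by parts 3 times (u = s^3, dv = 4*exp(2*s) ds).
An antiderivative is F(s) = (4*s**3 - 6*s**2 + 6*s - 3)*exp(2*s)/2.
Then F(2) - F(0) = (17*exp(4)/2) - (-3/2) = 3/2 + 17*exp(4)/2.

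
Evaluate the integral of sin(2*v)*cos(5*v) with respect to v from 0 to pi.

-4/21

Use the identity sin(2*v)cos(5*v) = [sin(7*v) + sin(-3*v)]/2.
An antiderivative is F(v) = cos(3*v)/6 - cos(7*v)/14.
Then F(pi) - F(0) = (-2/21) - (2/21) = -4/21.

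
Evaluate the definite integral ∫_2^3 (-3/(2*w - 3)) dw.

-3*log(3)/2

An antiderivative is F(w) = -3*log(2*w - 3)/2.
Then F(3) - F(2) = (-3*log(3)/2) - (0) = -3*log(3)/2.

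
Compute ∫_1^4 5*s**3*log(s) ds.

Integrate by parts once (u = ln s, dv = 5*s**3 ds).
An antiderivative is F(s) = 5*s**4*(4*log(s) - 1)/16.
Then F(4) - F(1) = (-80 + 640*log(2)) - (-5/16) = -1275/16 + 640*log(2).

-1275/16 + 640*log(2)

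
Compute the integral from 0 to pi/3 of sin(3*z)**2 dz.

Use the identity sin^2(3*z) = (1 - cos(6*z))/2.
An antiderivative is F(z) = z/2 - sin(6*z)/12.
Then F(pi/3) - F(0) = (pi/6) - (0) = pi/6.

pi/6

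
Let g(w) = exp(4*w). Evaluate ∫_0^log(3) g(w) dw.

Let u = exp(w), so du = exp(w) dw. When w = 0, u = 1; when w = log(3), u = 3.
The integral becomes ∫ u**3 du from 1 to 3, with antiderivative u**4/4.
Back in w: F(w) = exp(4*w)/4.
Then F(log(3)) - F(0) = (81/4) - (1/4) = 20.

20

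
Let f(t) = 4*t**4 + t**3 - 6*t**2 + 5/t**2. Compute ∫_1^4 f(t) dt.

By the power rule, an antiderivative is F(t) = 4*t**5/5 + t**4/4 - 2*t**3 - 5/t.
Then F(4) - F(1) = (15079/20) - (-119/20) = 7599/10.

7599/10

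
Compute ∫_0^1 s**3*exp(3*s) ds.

Integrate by parts 3 times (u = s^3, dv = exp(3*s) ds).
An antiderivative is F(s) = (9*s**3 - 9*s**2 + 6*s - 2)*exp(3*s)/27.
Then F(1) - F(0) = (4*exp(3)/27) - (-2/27) = 2/27 + 4*exp(3)/27.

2/27 + 4*exp(3)/27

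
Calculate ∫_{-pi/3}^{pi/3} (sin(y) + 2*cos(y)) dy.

2*sqrt(3)

An antiderivative is F(y) = 2*sin(y) - cos(y).
Then F(pi/3) - F(-pi/3) = (-1/2 + sqrt(3)) - (-sqrt(3) - 1/2) = 2*sqrt(3).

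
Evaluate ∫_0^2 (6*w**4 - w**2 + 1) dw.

566/15

By the power rule, an antiderivative is F(w) = 6*w**5/5 - w**3/3 + w.
Then F(2) - F(0) = (566/15) - (0) = 566/15.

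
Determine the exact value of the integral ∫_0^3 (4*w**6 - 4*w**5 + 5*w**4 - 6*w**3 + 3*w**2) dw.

12771/14

By the power rule, an antiderivative is F(w) = 4*w**7/7 - 2*w**6/3 + w**5 - 3*w**4/2 + w**3.
Then F(3) - F(0) = (12771/14) - (0) = 12771/14.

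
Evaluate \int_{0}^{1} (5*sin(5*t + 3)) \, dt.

Let u = 5*t + 3, so du = 5 dt. When t = 0, u = 3; when t = 1, u = 8.
The integral becomes ∫ sin(u) du from 3 to 8, with antiderivative -cos(u).
Back in t: F(t) = -cos(5*t + 3).
Then F(1) - F(0) = (-cos(8)) - (-cos(3)) = cos(3) - cos(8).

cos(3) - cos(8)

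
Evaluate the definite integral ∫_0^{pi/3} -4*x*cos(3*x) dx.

8/9

Integrate by parts once (u = x, dv = -4*cos(3*x) dx).
An antiderivative is F(x) = -4*x*sin(3*x)/3 - 4*cos(3*x)/9.
Then F(pi/3) - F(0) = (4/9) - (-4/9) = 8/9.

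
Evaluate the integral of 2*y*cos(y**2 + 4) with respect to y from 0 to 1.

Let u = y**2 + 4, so du = 2*y dy. When y = 0, u = 4; when y = 1, u = 5.
The integral becomes ∫ cos(u) du from 4 to 5, with antiderivative sin(u).
Back in y: F(y) = sin(y**2 + 4).
Then F(1) - F(0) = (sin(5)) - (sin(4)) = sin(5) - sin(4).

sin(5) - sin(4)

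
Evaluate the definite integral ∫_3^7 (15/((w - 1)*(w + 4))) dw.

-3*log(11) + 3*log(3) + 3*log(7)

Factor the denominator: w**2 + 3*w - 4 = (w + 4)(w - 1).
Partial fractions: 15/((w - 1)*(w + 4)) = -3/(w + 4) + 3/(w - 1).
An antiderivative is F(w) = 3*log(w - 1) - 3*log(w + 4).
Then F(7) - F(3) = (-3*log(11) + 3*log(2) + 3*log(3)) - (-3*log(7) + 3*log(2)) = -3*log(11) + 3*log(3) + 3*log(7).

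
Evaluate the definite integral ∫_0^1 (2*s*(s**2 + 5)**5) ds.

31031/6

Let u = s**2 + 5, so du = 2*s ds. When s = 0, u = 5; when s = 1, u = 6.
The integral becomes ∫ u**5 du from 5 to 6, with antiderivative u**6/6.
Back in s: F(s) = (s**2 + 5)**6/6.
Then F(1) - F(0) = (7776) - (15625/6) = 31031/6.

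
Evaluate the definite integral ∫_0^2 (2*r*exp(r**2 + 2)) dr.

-exp(2) + exp(6)

Let u = r**2 + 2, so du = 2*r dr. When r = 0, u = 2; when r = 2, u = 6.
The integral becomes ∫ exp(u) du from 2 to 6, with antiderivative exp(u).
Back in r: F(r) = exp(r**2 + 2).
Then F(2) - F(0) = (exp(6)) - (exp(2)) = -exp(2) + exp(6).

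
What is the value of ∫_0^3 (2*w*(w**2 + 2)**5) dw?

590499/2

Let u = w**2 + 2, so du = 2*w dw. When w = 0, u = 2; when w = 3, u = 11.
The integral becomes ∫ u**5 du from 2 to 11, with antiderivative u**6/6.
Back in w: F(w) = (w**2 + 2)**6/6.
Then F(3) - F(0) = (1771561/6) - (32/3) = 590499/2.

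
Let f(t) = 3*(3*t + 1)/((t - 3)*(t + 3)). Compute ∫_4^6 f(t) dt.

-4*log(7) + 13*log(3)

Factor the denominator: t**2 - 9 = (t + 3)(t - 3).
Partial fractions: 3*(3*t + 1)/((t - 3)*(t + 3)) = 4/(t + 3) + 5/(t - 3).
An antiderivative is F(t) = 5*log(t - 3) + 4*log(t + 3).
Then F(6) - F(4) = (13*log(3)) - (4*log(7)) = -4*log(7) + 13*log(3).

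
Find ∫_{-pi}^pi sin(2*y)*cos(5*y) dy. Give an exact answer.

Use the identity sin(2*y)cos(5*y) = [sin(7*y) + sin(-3*y)]/2.
An antiderivative is F(y) = cos(3*y)/6 - cos(7*y)/14.
Then F(pi) - F(-pi) = (-2/21) - (-2/21) = 0.

0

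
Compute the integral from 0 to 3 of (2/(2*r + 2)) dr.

log(4)

Let u = 2*r + 2, so du = 2 dr. When r = 0, u = 2; when r = 3, u = 8.
The integral becomes ∫ 1/u du from 2 to 8, with antiderivative log(u).
Back in r: F(r) = log(2*r + 2).
Then F(3) - F(0) = (log(8)) - (log(2)) = log(4).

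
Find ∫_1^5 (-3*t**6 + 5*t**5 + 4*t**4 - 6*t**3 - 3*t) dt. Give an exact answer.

By the power rule, an antiderivative is F(t) = -3*t**7/7 + 5*t**6/6 + 4*t**5/5 - 3*t**4/2 - 3*t**2/2.
Then F(5) - F(1) = (-795325/42) - (-377/210) = -662708/35.

-662708/35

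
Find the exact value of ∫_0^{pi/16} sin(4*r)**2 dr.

Use the identity sin^2(4*r) = (1 - cos(8*r))/2.
An antiderivative is F(r) = r/2 - sin(8*r)/16.
Then F(pi/16) - F(0) = (-1/16 + pi/32) - (0) = -1/16 + pi/32.

-1/16 + pi/32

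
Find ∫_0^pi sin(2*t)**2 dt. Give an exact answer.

pi/2

Use the identity sin^2(2*t) = (1 - cos(4*t))/2.
An antiderivative is F(t) = t/2 - sin(4*t)/8.
Then F(pi) - F(0) = (pi/2) - (0) = pi/2.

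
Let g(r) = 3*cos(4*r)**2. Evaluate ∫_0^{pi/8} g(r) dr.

3*pi/16

Use the identity cos^2(4*r) = (1 + cos(8*r))/2.
An antiderivative is F(r) = 3*r/2 + 3*sin(8*r)/16.
Then F(pi/8) - F(0) = (3*pi/16) - (0) = 3*pi/16.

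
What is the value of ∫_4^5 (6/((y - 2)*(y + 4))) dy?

log(4/3)

Factor the denominator: y**2 + 2*y - 8 = (y + 4)(y - 2).
Partial fractions: 6/((y - 2)*(y + 4)) = -1/(y + 4) + 1/(y - 2).
An antiderivative is F(y) = log(y - 2) - log(y + 4).
Then F(5) - F(4) = (-log(3)) - (-log(4)) = log(4/3).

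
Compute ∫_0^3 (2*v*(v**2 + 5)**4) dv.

Let u = v**2 + 5, so du = 2*v dv. When v = 0, u = 5; when v = 3, u = 14.
The integral becomes ∫ u**4 du from 5 to 14, with antiderivative u**5/5.
Back in v: F(v) = (v**2 + 5)**5/5.
Then F(3) - F(0) = (537824/5) - (625) = 534699/5.

534699/5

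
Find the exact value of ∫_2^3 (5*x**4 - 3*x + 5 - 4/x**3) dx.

By the power rule, an antiderivative is F(x) = x**5 - 3*x**2/2 + 5*x + 2/x**2.
Then F(3) - F(2) = (4405/18) - (73/2) = 1874/9.

1874/9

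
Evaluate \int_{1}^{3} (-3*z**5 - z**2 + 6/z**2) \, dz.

By the power rule, an antiderivative is F(z) = -z**6/2 - z**3/3 - 6/z.
Then F(3) - F(1) = (-751/2) - (-41/6) = -1106/3.

-1106/3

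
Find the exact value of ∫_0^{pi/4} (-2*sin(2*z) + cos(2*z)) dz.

-1/2

An antiderivative is F(z) = sin(2*z)/2 + cos(2*z).
Then F(pi/4) - F(0) = (1/2) - (1) = -1/2.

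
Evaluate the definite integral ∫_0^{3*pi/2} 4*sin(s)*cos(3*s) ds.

-2

Use the identity sin(s)cos(3*s) = [sin(4*s) + sin(-2*s)]/2.
An antiderivative is F(s) = cos(2*s) - cos(4*s)/2.
Then F(3*pi/2) - F(0) = (-3/2) - (1/2) = -2.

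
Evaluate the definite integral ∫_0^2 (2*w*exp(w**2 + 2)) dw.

Let u = w**2 + 2, so du = 2*w dw. When w = 0, u = 2; when w = 2, u = 6.
The integral becomes ∫ exp(u) du from 2 to 6, with antiderivative exp(u).
Back in w: F(w) = exp(w**2 + 2).
Then F(2) - F(0) = (exp(6)) - (exp(2)) = -exp(2) + exp(6).

-exp(2) + exp(6)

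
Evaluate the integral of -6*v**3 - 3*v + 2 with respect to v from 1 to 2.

By the power rule, an antiderivative is F(v) = -3*v**4/2 - 3*v**2/2 + 2*v.
Then F(2) - F(1) = (-26) - (-1) = -25.

-25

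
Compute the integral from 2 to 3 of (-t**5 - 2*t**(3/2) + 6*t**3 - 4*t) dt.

-70/3 - 36*sqrt(3)/5 + 16*sqrt(2)/5

By the power rule, an antiderivative is F(t) = -t**6/6 - 4*t**(5/2)/5 + 3*t**4/2 - 2*t**2.
Then F(3) - F(2) = (-18 - 36*sqrt(3)/5) - (16/3 - 16*sqrt(2)/5) = -70/3 - 36*sqrt(3)/5 + 16*sqrt(2)/5.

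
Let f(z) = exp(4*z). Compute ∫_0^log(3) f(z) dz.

Let u = exp(z), so du = exp(z) dz. When z = 0, u = 1; when z = log(3), u = 3.
The integral becomes ∫ u**3 du from 1 to 3, with antiderivative u**4/4.
Back in z: F(z) = exp(4*z)/4.
Then F(log(3)) - F(0) = (81/4) - (1/4) = 20.

20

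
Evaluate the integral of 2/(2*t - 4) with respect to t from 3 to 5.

log(3)

An antiderivative is F(t) = log(2*t - 4).
Then F(5) - F(3) = (log(6)) - (log(2)) = log(3).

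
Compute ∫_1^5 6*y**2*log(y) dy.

Integrate by parts once (u = ln y, dv = 6*y**2 dy).
An antiderivative is F(y) = 2*y**3*(3*log(y) - 1)/3.
Then F(5) - F(1) = (-250/3 + 250*log(5)) - (-2/3) = -248/3 + 250*log(5).

-248/3 + 250*log(5)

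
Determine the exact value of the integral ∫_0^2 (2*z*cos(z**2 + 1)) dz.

Let u = z**2 + 1, so du = 2*z dz. When z = 0, u = 1; when z = 2, u = 5.
The integral becomes ∫ cos(u) du from 1 to 5, with antiderivative sin(u).
Back in z: F(z) = sin(z**2 + 1).
Then F(2) - F(0) = (sin(5)) - (sin(1)) = sin(5) - sin(1).

sin(5) - sin(1)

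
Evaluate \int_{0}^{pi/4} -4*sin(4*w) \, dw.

An antiderivative is F(w) = cos(4*w).
Then F(pi/4) - F(0) = (-1) - (1) = -2.

-2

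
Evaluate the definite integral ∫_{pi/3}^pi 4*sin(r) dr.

6

An antiderivative is F(r) = -4*cos(r).
Then F(pi) - F(pi/3) = (4) - (-2) = 6.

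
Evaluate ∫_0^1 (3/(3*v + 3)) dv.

log(2)

Let u = 3*v + 3, so du = 3 dv. When v = 0, u = 3; when v = 1, u = 6.
The integral becomes ∫ 1/u du from 3 to 6, with antiderivative log(u).
Back in v: F(v) = log(3*v + 3).
Then F(1) - F(0) = (log(6)) - (log(3)) = log(2).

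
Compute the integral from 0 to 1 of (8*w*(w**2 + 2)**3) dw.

65

Let u = w**2 + 2, so du = 2*w dw. When w = 0, u = 2; when w = 1, u = 3.
The integral becomes 4·∫ u**3 du from 2 to 3, with antiderivative u**4.
Back in w: F(w) = (w**2 + 2)**4.
Then F(1) - F(0) = (81) - (16) = 65.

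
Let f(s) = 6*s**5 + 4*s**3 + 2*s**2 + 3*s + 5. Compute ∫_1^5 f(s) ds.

49160/3

By the power rule, an antiderivative is F(s) = s**6 + s**4 + 2*s**3/3 + 3*s**2/2 + 5*s.
Then F(5) - F(1) = (98375/6) - (55/6) = 49160/3.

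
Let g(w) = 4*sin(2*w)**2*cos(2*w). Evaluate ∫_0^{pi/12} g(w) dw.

1/12

Let u = sin(2*w), so du = 2*cos(2*w) dw. When w = 0, u = 0; when w = pi/12, u = 1/2.
The integral becomes 2·∫ u**2 du from 0 to 1/2, with antiderivative 2*u**3/3.
Back in w: F(w) = 2*sin(2*w)**3/3.
Then F(pi/12) - F(0) = (1/12) - (0) = 1/12.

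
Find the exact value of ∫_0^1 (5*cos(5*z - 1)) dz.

Let u = 5*z - 1, so du = 5 dz. When z = 0, u = -1; when z = 1, u = 4.
The integral becomes ∫ cos(u) du from -1 to 4, with antiderivative sin(u).
Back in z: F(z) = sin(5*z - 1).
Then F(1) - F(0) = (sin(4)) - (-sin(1)) = sin(4) + sin(1).

sin(4) + sin(1)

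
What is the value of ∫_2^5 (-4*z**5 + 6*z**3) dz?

-18921/2

By the power rule, an antiderivative is F(z) = -2*z**6/3 + 3*z**4/2.
Then F(5) - F(2) = (-56875/6) - (-56/3) = -18921/2.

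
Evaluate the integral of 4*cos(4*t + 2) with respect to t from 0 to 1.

Let u = 4*t + 2, so du = 4 dt. When t = 0, u = 2; when t = 1, u = 6.
The integral becomes ∫ cos(u) du from 2 to 6, with antiderivative sin(u).
Back in t: F(t) = sin(4*t + 2).
Then F(1) - F(0) = (sin(6)) - (sin(2)) = -sin(2) + sin(6).

-sin(2) + sin(6)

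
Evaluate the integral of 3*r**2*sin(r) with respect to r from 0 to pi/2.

Integrate by parts twice (u = r^2, dv = 3*sin(r) dr).
An antiderivative is F(r) = -3*r**2*cos(r) + 6*r*sin(r) + 6*cos(r).
Then F(pi/2) - F(0) = (3*pi) - (6) = -6 + 3*pi.

-6 + 3*pi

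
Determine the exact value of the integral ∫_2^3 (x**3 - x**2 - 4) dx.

71/12

By the power rule, an antiderivative is F(x) = x**4/4 - x**3/3 - 4*x.
Then F(3) - F(2) = (-3/4) - (-20/3) = 71/12.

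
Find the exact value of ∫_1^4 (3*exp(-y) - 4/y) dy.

An antiderivative is F(y) = -4*log(y) - 3*exp(-y).
Then F(4) - F(1) = (-8*log(2) - 3*exp(-4)) - (-3*exp(-1)) = -8*log(2) - 3*exp(-4) + 3*exp(-1).

-8*log(2) - 3*exp(-4) + 3*exp(-1)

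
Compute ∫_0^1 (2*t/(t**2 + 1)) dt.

Let u = t**2 + 1, so du = 2*t dt. When t = 0, u = 1; when t = 1, u = 2.
The integral becomes ∫ 1/u du from 1 to 2, with antiderivative log(u).
Back in t: F(t) = log(t**2 + 1).
Then F(1) - F(0) = (log(2)) - (0) = log(2).

log(2)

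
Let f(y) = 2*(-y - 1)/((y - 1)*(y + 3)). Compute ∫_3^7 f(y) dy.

Factor the denominator: y**2 + 2*y - 3 = (y + 3)(y - 1).
Partial fractions: 2*(-y - 1)/((y - 1)*(y + 3)) = -1/(y + 3) - 1/(y - 1).
An antiderivative is F(y) = -log(y - 1) - log(y + 3).
Then F(7) - F(3) = (-log(60)) - (-log(12)) = -log(5).

-log(5)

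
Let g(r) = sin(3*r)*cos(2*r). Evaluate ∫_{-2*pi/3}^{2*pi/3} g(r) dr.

0

Use the identity sin(3*r)cos(2*r) = [sin(5*r) + sin(r)]/2.
An antiderivative is F(r) = -cos(r)/2 - cos(5*r)/10.
Then F(2*pi/3) - F(-2*pi/3) = (3/10) - (3/10) = 0.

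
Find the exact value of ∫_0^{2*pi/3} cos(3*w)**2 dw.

Use the identity cos^2(3*w) = (1 + cos(6*w))/2.
An antiderivative is F(w) = w/2 + sin(6*w)/12.
Then F(2*pi/3) - F(0) = (pi/3) - (0) = pi/3.

pi/3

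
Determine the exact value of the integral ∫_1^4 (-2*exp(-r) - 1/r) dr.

(-log(4**exp(4)) - 2*exp(3) + 2)*exp(-4)

An antiderivative is F(r) = -log(r) + 2*exp(-r).
Then F(4) - F(1) = ((2 - log(4**exp(4)))*exp(-4)) - (2*exp(-1)) = (-log(4**exp(4)) - 2*exp(3) + 2)*exp(-4).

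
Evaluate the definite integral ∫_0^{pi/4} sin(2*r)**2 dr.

Use the identity sin^2(2*r) = (1 - cos(4*r))/2.
An antiderivative is F(r) = r/2 - sin(4*r)/8.
Then F(pi/4) - F(0) = (pi/8) - (0) = pi/8.

pi/8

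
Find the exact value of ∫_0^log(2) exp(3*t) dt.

7/3

Let u = exp(t), so du = exp(t) dt. When t = 0, u = 1; when t = log(2), u = 2.
The integral becomes ∫ u**2 du from 1 to 2, with antiderivative u**3/3.
Back in t: F(t) = exp(3*t)/3.
Then F(log(2)) - F(0) = (8/3) - (1/3) = 7/3.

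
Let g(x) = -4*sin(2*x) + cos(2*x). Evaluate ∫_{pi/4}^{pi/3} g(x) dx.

An antiderivative is F(x) = sin(2*x)/2 + 2*cos(2*x).
Then F(pi/3) - F(pi/4) = (-1 + sqrt(3)/4) - (1/2) = -3/2 + sqrt(3)/4.

-3/2 + sqrt(3)/4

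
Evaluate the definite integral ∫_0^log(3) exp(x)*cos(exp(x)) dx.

Let u = exp(x), so du = exp(x) dx. When x = 0, u = 1; when x = log(3), u = 3.
The integral becomes ∫ cos(u) du from 1 to 3, with antiderivative sin(u).
Back in x: F(x) = sin(exp(x)).
Then F(log(3)) - F(0) = (sin(3)) - (sin(1)) = -sin(1) + sin(3).

-sin(1) + sin(3)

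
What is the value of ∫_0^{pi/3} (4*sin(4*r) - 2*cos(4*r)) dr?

sqrt(3)/4 + 3/2

An antiderivative is F(r) = -sin(4*r)/2 - cos(4*r).
Then F(pi/3) - F(0) = (sqrt(3)/4 + 1/2) - (-1) = sqrt(3)/4 + 3/2.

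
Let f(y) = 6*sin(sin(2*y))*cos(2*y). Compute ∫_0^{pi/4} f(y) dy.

Let u = sin(2*y), so du = 2*cos(2*y) dy. When y = 0, u = 0; when y = pi/4, u = 1.
The integral becomes 3·∫ sin(u) du from 0 to 1, with antiderivative -3*cos(u).
Back in y: F(y) = -3*cos(sin(2*y)).
Then F(pi/4) - F(0) = (-3*cos(1)) - (-3) = 3 - 3*cos(1).

3 - 3*cos(1)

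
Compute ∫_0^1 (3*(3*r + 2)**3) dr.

609/4

Let u = 3*r + 2, so du = 3 dr. When r = 0, u = 2; when r = 1, u = 5.
The integral becomes ∫ u**3 du from 2 to 5, with antiderivative u**4/4.
Back in r: F(r) = (3*r + 2)**4/4.
Then F(1) - F(0) = (625/4) - (4) = 609/4.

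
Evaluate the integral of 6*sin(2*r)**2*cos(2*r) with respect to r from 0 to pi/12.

1/8

Let u = sin(2*r), so du = 2*cos(2*r) dr. When r = 0, u = 0; when r = pi/12, u = 1/2.
The integral becomes 3·∫ u**2 du from 0 to 1/2, with antiderivative u**3.
Back in r: F(r) = sin(2*r)**3.
Then F(pi/12) - F(0) = (1/8) - (0) = 1/8.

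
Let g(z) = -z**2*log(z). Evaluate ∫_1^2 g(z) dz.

7/9 - 8*log(2)/3

Integrate by parts once (u = ln z, dv = -z**2 dz).
An antiderivative is F(z) = -z**3*(3*log(z) - 1)/9.
Then F(2) - F(1) = (8/9 - 8*log(2)/3) - (1/9) = 7/9 - 8*log(2)/3.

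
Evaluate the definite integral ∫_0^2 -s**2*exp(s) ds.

Integrate by parts twice (u = s^2, dv = -exp(s) ds).
An antiderivative is F(s) = (-s**2 + 2*s - 2)*exp(s).
Then F(2) - F(0) = (-2*exp(2)) - (-2) = 2 - 2*exp(2).

2 - 2*exp(2)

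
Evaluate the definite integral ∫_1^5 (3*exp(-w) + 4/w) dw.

An antiderivative is F(w) = 4*log(w) - 3*exp(-w).
Then F(5) - F(1) = (-3*exp(-5) + 4*log(5)) - (-3*exp(-1)) = -3*exp(-5) + 3*exp(-1) + 4*log(5).

-3*exp(-5) + 3*exp(-1) + 4*log(5)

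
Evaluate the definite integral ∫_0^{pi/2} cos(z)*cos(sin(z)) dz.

sin(1)

Let u = sin(z), so du = cos(z) dz. When z = 0, u = 0; when z = pi/2, u = 1.
The integral becomes ∫ cos(u) du from 0 to 1, with antiderivative sin(u).
Back in z: F(z) = sin(sin(z)).
Then F(pi/2) - F(0) = (sin(1)) - (0) = sin(1).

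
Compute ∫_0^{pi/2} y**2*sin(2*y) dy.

Integrate by parts twice (u = y^2, dv = sin(2*y) dy).
An antiderivative is F(y) = -y**2*cos(2*y)/2 + y*sin(2*y)/2 + cos(2*y)/4.
Then F(pi/2) - F(0) = (-1/4 + pi**2/8) - (1/4) = -1/2 + pi**2/8.

-1/2 + pi**2/8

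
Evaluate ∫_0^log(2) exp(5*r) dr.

Let u = exp(r), so du = exp(r) dr. When r = 0, u = 1; when r = log(2), u = 2.
The integral becomes ∫ u**4 du from 1 to 2, with antiderivative u**5/5.
Back in r: F(r) = exp(5*r)/5.
Then F(log(2)) - F(0) = (32/5) - (1/5) = 31/5.

31/5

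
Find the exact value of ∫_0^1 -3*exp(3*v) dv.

1 - exp(3)

An antiderivative is F(v) = -exp(3*v).
Then F(1) - F(0) = (-exp(3)) - (-1) = 1 - exp(3).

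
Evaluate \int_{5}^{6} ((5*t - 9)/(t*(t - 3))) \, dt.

Factor the denominator: t**2 - 3*t = t(t - 3).
Partial fractions: (5*t - 9)/(t*(t - 3)) = 3/t + 2/(t - 3).
An antiderivative is F(t) = 3*log(t) + 2*log(t - 3).
Then F(6) - F(5) = (3*log(2) + 5*log(3)) - (2*log(2) + 3*log(5)) = -3*log(5) + log(2) + 5*log(3).

-3*log(5) + log(2) + 5*log(3)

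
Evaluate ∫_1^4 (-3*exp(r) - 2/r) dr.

-3*exp(4) - log(16) + 3*exp(1)

An antiderivative is F(r) = -3*exp(r) - 2*log(r).
Then F(4) - F(1) = (-3*exp(4) - log(16)) - (-3*exp(1)) = -3*exp(4) - log(16) + 3*exp(1).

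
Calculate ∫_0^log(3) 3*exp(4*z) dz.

Let u = exp(z), so du = exp(z) dz. When z = 0, u = 1; when z = log(3), u = 3.
The integral becomes 3·∫ u**3 du from 1 to 3, with antiderivative 3*u**4/4.
Back in z: F(z) = 3*exp(4*z)/4.
Then F(log(3)) - F(0) = (243/4) - (3/4) = 60.

60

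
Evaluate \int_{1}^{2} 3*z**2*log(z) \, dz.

Integrate by parts once (u = ln z, dv = 3*z**2 dz).
An antiderivative is F(z) = z**3*(3*log(z) - 1)/3.
Then F(2) - F(1) = (-8/3 + 8*log(2)) - (-1/3) = -7/3 + 8*log(2).

-7/3 + 8*log(2)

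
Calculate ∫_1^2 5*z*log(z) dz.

-15/4 + 10*log(2)

Integrate by parts once (u = ln z, dv = 5*z dz).
An antiderivative is F(z) = 5*z**2*(2*log(z) - 1)/4.
Then F(2) - F(1) = (-5 + 10*log(2)) - (-5/4) = -15/4 + 10*log(2).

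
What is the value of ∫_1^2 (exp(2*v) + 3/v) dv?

An antiderivative is F(v) = exp(2*v)/2 + 3*log(v).
Then F(2) - F(1) = (log(8) + exp(4)/2) - (exp(2)/2) = -exp(2)/2 + log(8) + exp(4)/2.

-exp(2)/2 + log(8) + exp(4)/2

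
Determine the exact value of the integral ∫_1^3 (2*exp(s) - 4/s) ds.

An antiderivative is F(s) = 2*exp(s) - 4*log(s).
Then F(3) - F(1) = (-log(81) + 2*exp(3)) - (2*exp(1)) = -2*exp(1) - 4*log(3) + 2*exp(3).

-2*exp(1) - 4*log(3) + 2*exp(3)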